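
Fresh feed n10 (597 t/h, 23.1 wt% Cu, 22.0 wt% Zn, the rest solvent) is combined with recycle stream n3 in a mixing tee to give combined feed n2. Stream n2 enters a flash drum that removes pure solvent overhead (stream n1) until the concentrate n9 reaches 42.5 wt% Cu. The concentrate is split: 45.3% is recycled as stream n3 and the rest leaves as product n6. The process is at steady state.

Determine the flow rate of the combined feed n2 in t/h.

Overall Cu balance (none leaves overhead): Cu in fresh feed = Cu in product, i.e. 597×0.231 = (1−0.453)·n9·0.425.
n9 = 137.91/(0.425×0.547) = 593.21 t/h.
Recycle n3 = 0.453×593.21 = 268.73 t/h.
Combined feed n2 = 597 + 268.73 = 865.73 t/h.

865.7 t/h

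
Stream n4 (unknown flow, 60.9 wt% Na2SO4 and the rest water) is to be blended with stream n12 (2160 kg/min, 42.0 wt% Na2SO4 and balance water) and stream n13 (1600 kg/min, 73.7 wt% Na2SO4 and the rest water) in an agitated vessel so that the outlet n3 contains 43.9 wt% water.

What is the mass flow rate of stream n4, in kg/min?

Let n4 be the unknown flow. Total out = 3760 + n4.
water balance: 1673.6 + 0.391·n4 = 0.439·(3760 + n4)
(0.391 − 0.439)·n4 = 0.439×3760 − 1673.6 = -22.96
n4 = -22.96 / -0.048 = 478.33 kg/min

478.3 kg/min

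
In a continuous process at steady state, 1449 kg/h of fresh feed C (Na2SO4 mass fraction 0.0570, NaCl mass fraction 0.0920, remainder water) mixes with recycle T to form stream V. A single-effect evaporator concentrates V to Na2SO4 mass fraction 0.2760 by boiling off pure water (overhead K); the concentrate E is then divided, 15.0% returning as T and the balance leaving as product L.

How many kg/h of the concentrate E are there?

352.1 kg/h

Overall Na2SO4 balance (none leaves overhead): Na2SO4 in fresh feed = Na2SO4 in product, i.e. 1449×0.057 = (1−0.150)·E·0.276.
E = 82.593/(0.276×0.850) = 352.06 kg/h.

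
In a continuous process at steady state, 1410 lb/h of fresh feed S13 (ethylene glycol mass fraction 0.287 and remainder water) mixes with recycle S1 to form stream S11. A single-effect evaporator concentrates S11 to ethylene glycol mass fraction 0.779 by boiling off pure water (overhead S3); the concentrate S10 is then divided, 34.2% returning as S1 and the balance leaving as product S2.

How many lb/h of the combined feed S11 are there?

Overall ethylene glycol balance (none leaves overhead): ethylene glycol in fresh feed = ethylene glycol in product, i.e. 1410×0.287 = (1−0.342)·S10·0.779.
S10 = 404.67/(0.779×0.658) = 789.47 lb/h.
Recycle S1 = 0.342×789.47 = 270 lb/h.
Combined feed S11 = 1410 + 270 = 1680 lb/h.

1680 lb/h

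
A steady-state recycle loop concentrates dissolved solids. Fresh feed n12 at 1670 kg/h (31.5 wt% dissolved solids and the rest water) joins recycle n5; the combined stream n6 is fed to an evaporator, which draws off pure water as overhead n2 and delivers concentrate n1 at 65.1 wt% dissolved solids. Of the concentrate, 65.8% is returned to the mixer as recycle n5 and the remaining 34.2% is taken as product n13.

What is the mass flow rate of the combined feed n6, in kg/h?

Overall dissolved solids balance (none leaves overhead): dissolved solids in fresh feed = dissolved solids in product, i.e. 1670×0.315 = (1−0.658)·n1·0.651.
n1 = 526.05/(0.651×0.342) = 2362.8 kg/h.
Recycle n5 = 0.658×2362.8 = 1554.7 kg/h.
Combined feed n6 = 1670 + 1554.7 = 3224.7 kg/h.

3225 kg/h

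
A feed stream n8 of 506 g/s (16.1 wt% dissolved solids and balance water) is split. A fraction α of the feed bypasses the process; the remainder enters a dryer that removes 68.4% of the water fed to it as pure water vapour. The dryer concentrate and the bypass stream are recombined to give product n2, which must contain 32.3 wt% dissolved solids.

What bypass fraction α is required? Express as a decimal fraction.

All 506×0.161 = 81.466 g/s of dissolved solids reaches n2, so n2 = 81.466/0.323 = 252.22 g/s and vapour = 253.78 g/s.
The evaporator receives (1−α)·506 of feed at 0.839 water and removes 0.684 of that water:
0.684×0.839×(1−α)×506 = 253.78
(1−α) = 253.78/290.38 = 0.8740;  α = 0.1260.

0.126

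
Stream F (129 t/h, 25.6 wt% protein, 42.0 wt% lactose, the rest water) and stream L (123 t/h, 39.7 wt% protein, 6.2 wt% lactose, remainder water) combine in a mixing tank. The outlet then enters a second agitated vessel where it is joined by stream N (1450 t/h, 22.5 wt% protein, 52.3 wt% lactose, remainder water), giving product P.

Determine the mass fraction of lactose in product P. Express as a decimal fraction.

Overall, product flow = 1702 t/h.
lactose in = 129×0.420 + 123×0.062 + 1450×0.523 = 820.16 t/h.
lactose fraction in P = 0.482.

0.482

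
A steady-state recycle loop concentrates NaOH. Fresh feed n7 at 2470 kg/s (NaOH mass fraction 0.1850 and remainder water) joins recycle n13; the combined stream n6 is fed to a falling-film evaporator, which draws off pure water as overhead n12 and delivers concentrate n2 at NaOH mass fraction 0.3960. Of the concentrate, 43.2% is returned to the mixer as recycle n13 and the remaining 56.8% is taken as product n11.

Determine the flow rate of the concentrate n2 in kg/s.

Overall NaOH balance (none leaves overhead): NaOH in fresh feed = NaOH in product, i.e. 2470×0.185 = (1−0.432)·n2·0.396.
n2 = 456.95/(0.396×0.568) = 2031.5 kg/s.

2032 kg/s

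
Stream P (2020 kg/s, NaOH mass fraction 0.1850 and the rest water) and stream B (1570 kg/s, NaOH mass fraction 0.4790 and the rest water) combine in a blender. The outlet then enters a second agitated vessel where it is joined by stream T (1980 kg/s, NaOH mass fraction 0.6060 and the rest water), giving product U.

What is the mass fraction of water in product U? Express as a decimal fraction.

Overall, product flow = 5570 kg/s.
water in = 2020×0.815 + 1570×0.521 + 1980×0.394 = 3244.4 kg/s.
water fraction in U = 0.5825.

0.5825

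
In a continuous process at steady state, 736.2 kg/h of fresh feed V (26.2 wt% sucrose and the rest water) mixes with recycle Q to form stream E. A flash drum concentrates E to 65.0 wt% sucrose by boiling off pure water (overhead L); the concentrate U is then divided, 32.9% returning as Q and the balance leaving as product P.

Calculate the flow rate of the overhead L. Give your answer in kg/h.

Overall sucrose balance (none leaves overhead): sucrose in fresh feed = sucrose in product, i.e. 736.2×0.262 = (1−0.329)·U·0.650.
U = 192.88/(0.650×0.671) = 442.24 kg/h.
Recycle Q = 0.329×442.24 = 145.5 kg/h.
Combined feed E = 736.2 + 145.5 = 881.7 kg/h.
Overhead L = E − U = 881.7 − 442.24 = 439.45 kg/h.

439.5 kg/h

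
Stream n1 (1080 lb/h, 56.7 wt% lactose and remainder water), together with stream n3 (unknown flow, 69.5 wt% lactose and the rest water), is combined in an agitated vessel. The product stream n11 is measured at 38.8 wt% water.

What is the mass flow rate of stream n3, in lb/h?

Let n3 be the unknown flow. Total out = 1080 + n3.
water balance: 467.64 + 0.305·n3 = 0.388·(1080 + n3)
(0.305 − 0.388)·n3 = 0.388×1080 − 467.64 = -48.6
n3 = -48.6 / -0.083 = 585.54 lb/h

585.5 lb/h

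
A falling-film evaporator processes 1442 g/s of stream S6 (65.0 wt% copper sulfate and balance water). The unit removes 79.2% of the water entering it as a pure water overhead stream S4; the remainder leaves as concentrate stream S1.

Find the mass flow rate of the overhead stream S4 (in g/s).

399.7 g/s

water entering = 1442×0.350 = 504.7 g/s; overhead removed = 0.792×504.7 = 399.72 g/s.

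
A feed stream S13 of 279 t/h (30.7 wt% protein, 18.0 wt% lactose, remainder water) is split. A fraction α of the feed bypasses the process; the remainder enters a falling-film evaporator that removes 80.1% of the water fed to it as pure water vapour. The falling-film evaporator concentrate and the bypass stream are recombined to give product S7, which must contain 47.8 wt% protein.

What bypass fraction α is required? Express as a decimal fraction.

All 279×0.307 = 85.653 t/h of protein reaches S7, so S7 = 85.653/0.478 = 179.19 t/h and vapour = 99.81 t/h.
The evaporator receives (1−α)·279 of feed at 0.513 water and removes 0.801 of that water:
0.801×0.513×(1−α)×279 = 99.81
(1−α) = 99.81/114.64 = 0.8706;  α = 0.1294.

0.129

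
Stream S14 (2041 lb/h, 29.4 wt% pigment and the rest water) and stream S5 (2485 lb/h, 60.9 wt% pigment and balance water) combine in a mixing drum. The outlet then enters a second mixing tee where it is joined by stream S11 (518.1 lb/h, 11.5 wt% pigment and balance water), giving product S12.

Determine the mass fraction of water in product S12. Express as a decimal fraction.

0.5692

Overall, product flow = 5044.1 lb/h.
water in = 2041×0.706 + 2485×0.391 + 518.1×0.885 = 2871.1 lb/h.
water fraction in S12 = 0.5692.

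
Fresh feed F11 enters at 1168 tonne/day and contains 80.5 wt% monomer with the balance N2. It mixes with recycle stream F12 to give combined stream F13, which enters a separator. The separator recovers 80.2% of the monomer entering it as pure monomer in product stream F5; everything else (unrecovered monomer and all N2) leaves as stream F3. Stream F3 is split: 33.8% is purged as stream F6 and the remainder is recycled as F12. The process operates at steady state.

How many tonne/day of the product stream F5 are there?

867.8 tonne/day

monomer in F13: m_A = 1168×0.805 + (1−0.338)·(1−0.802)·m_A, so m_A = 940.24/0.8689 = 1082.1 tonne/day.
Product F5 = 0.802×1082.1 = 867.82 tonne/day.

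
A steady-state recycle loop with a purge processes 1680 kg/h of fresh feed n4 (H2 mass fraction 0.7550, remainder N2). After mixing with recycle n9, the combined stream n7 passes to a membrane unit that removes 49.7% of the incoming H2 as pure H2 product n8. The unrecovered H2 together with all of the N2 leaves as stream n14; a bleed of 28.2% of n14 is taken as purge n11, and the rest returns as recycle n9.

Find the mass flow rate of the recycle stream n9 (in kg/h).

N2 enters only via n4 and leaves only via the purge: 1680×0.245 = 0.282×(N2 in n14), and the membrane unit passes all N2, so N2 in n7 = N2 in n14 = 1459.6 kg/h.
H2 in n7: m_A = 1680×0.755 + (1−0.282)·(1−0.497)·m_A, so m_A = 1268.4/0.6388 = 1985.5 kg/h.
n14 = (1−0.497)×1985.5 + 1459.6 = 2458.3 kg/h.
Recycle n9 = (1−0.282)×2458.3 = 1765 kg/h.

1765 kg/h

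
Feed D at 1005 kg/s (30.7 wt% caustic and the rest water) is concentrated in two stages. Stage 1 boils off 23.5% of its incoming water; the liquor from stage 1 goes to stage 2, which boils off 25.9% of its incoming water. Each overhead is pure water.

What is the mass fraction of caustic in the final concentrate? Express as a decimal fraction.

0.439

water in feed = 1005×0.693 = 696.46 kg/s.
After stage 1: water left = (1−0.235)×696.46 = 532.8; stream total = 841.33 kg/s.
After stage 2: water left = (1−0.259)×532.8 = 394.8; final concentrate = 703.34 kg/s.
caustic fraction = 308.53/703.34 = 0.439.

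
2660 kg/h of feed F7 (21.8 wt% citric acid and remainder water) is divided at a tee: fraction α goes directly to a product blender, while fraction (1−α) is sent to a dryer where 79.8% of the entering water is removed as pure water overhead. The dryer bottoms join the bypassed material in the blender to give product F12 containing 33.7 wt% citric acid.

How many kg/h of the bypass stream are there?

1155 kg/h

All 2660×0.218 = 579.88 kg/h of citric acid reaches F12, so F12 = 579.88/0.337 = 1720.7 kg/h and vapour = 939.29 kg/h.
The evaporator receives (1−α)·2660 of feed at 0.782 water and removes 0.798 of that water:
0.798×0.782×(1−α)×2660 = 939.29
(1−α) = 939.29/1659.9 = 0.5659;  α = 0.4341.
Bypass flow = 0.4341×2660 = 1154.8 kg/h.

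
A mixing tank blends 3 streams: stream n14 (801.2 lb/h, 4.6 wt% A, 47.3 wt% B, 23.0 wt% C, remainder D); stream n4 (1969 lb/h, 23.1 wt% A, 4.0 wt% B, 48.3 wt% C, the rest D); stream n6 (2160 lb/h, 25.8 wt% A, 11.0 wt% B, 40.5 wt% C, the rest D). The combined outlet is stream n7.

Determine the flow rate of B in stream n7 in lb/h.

B out = B in = 801.2×0.473 + 1969×0.040 + 2160×0.110 = 695.33 lb/h.

695.3 lb/h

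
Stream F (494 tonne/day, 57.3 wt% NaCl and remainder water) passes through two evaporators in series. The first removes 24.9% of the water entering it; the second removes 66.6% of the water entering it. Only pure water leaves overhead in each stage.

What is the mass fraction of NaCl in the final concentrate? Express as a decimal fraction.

water in feed = 494×0.427 = 210.94 tonne/day.
After stage 1: water left = (1−0.249)×210.94 = 158.41; stream total = 441.48 tonne/day.
After stage 2: water left = (1−0.666)×158.41 = 52.91; final concentrate = 335.97 tonne/day.
NaCl fraction = 283.06/335.97 = 0.843.

0.843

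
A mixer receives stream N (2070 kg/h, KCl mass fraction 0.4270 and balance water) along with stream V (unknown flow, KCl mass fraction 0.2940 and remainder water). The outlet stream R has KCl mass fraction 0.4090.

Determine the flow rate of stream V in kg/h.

324 kg/h

Let V be the unknown flow. Total out = 2070 + V.
KCl balance: 883.89 + 0.294·V = 0.409·(2070 + V)
(0.294 − 0.409)·V = 0.409×2070 − 883.89 = -37.26
V = -37.26 / -0.115 = 324 kg/h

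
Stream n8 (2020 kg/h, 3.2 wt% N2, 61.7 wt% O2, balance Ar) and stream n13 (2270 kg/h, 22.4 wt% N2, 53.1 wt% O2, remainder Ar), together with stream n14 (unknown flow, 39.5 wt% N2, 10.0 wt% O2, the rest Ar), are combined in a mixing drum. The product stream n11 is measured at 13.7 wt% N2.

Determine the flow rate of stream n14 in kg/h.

Let n14 be the unknown flow. Total out = 4290 + n14.
N2 balance: 573.12 + 0.395·n14 = 0.137·(4290 + n14)
(0.395 − 0.137)·n14 = 0.137×4290 − 573.12 = 14.61
n14 = 14.61 / 0.258 = 56.628 kg/h

56.63 kg/h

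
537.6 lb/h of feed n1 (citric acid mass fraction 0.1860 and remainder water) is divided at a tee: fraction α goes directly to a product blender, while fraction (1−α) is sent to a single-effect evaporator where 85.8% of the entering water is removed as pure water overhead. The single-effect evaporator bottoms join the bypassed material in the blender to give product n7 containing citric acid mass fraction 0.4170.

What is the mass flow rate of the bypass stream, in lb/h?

All 537.6×0.186 = 99.994 lb/h of citric acid reaches n7, so n7 = 99.994/0.417 = 239.79 lb/h and vapour = 297.81 lb/h.
The evaporator receives (1−α)·537.6 of feed at 0.814 water and removes 0.858 of that water:
0.858×0.814×(1−α)×537.6 = 297.81
(1−α) = 297.81/375.47 = 0.7932;  α = 0.2068.
Bypass flow = 0.2068×537.6 = 111.19 lb/h.

111.2 lb/h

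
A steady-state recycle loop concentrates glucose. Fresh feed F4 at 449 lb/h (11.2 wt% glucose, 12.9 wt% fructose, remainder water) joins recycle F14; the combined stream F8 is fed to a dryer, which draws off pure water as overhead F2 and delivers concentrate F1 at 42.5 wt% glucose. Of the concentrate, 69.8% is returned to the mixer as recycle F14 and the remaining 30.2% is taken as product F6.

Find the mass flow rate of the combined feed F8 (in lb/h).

722.5 lb/h

Overall glucose balance (none leaves overhead): glucose in fresh feed = glucose in product, i.e. 449×0.112 = (1−0.698)·F1·0.425.
F1 = 50.288/(0.425×0.302) = 391.8 lb/h.
Recycle F14 = 0.698×391.8 = 273.48 lb/h.
Combined feed F8 = 449 + 273.48 = 722.48 lb/h.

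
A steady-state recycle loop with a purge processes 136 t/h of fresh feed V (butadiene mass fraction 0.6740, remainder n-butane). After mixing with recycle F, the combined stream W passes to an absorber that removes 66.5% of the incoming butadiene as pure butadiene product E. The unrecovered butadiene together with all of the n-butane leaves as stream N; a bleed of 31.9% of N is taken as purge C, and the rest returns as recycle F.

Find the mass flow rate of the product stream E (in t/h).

78.97 t/h

butadiene in W: m_A = 136×0.674 + (1−0.319)·(1−0.665)·m_A, so m_A = 91.664/0.7719 = 118.76 t/h.
Product E = 0.665×118.76 = 78.973 t/h.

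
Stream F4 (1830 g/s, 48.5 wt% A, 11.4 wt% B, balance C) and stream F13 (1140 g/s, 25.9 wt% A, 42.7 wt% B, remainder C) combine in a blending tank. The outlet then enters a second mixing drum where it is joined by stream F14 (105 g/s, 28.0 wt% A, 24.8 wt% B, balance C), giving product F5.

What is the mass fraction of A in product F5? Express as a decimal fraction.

Overall, product flow = 3075 g/s.
A in = 1830×0.485 + 1140×0.259 + 105×0.280 = 1212.2 g/s.
A fraction in F5 = 0.394.

0.394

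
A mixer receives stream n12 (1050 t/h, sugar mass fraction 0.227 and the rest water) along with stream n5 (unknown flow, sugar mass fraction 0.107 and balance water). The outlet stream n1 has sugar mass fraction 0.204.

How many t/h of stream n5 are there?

Let n5 be the unknown flow. Total out = 1050 + n5.
sugar balance: 238.35 + 0.107·n5 = 0.204·(1050 + n5)
(0.107 − 0.204)·n5 = 0.204×1050 − 238.35 = -24.15
n5 = -24.15 / -0.097 = 248.97 t/h

249 t/h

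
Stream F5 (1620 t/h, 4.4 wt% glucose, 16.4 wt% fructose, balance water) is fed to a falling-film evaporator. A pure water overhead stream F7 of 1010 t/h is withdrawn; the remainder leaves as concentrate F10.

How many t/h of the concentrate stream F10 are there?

610 t/h

Concentrate = 1620 − 1010 = 610 t/h.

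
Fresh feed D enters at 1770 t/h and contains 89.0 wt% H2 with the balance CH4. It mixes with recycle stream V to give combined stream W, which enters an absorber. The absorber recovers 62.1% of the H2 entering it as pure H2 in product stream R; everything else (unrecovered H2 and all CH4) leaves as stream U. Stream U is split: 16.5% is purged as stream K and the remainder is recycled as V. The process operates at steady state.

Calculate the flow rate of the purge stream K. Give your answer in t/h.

338.8 t/h

CH4 enters only via D and leaves only via the purge: 1770×0.110 = 0.165×(CH4 in U), and the absorber passes all CH4, so CH4 in W = CH4 in U = 1180 t/h.
H2 in W: m_A = 1770×0.890 + (1−0.165)·(1−0.621)·m_A, so m_A = 1575.3/0.6835 = 2304.6 t/h.
U = (1−0.621)×2304.6 + 1180 = 2053.5 t/h.
Purge K = 0.165×2053.5 = 338.82 t/h.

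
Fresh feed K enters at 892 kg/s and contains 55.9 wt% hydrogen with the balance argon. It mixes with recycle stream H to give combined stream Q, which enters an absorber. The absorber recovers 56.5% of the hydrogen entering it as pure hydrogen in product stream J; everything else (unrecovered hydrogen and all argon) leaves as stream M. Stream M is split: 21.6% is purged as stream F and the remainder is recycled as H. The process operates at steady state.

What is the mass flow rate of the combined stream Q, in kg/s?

argon enters only via K and leaves only via the purge: 892×0.441 = 0.216×(argon in M), and the absorber passes all argon, so argon in Q = argon in M = 1821.2 kg/s.
hydrogen in Q: m_A = 892×0.559 + (1−0.216)·(1−0.565)·m_A, so m_A = 498.63/0.6590 = 756.69 kg/s.
Q = 756.69 + 1821.2 = 2577.9 kg/s.

2578 kg/s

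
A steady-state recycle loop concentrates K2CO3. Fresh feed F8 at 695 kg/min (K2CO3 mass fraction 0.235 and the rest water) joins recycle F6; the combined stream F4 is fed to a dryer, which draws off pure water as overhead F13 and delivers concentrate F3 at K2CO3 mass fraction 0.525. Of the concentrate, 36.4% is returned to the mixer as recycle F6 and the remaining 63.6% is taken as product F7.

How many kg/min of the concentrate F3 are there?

489.1 kg/min

Overall K2CO3 balance (none leaves overhead): K2CO3 in fresh feed = K2CO3 in product, i.e. 695×0.235 = (1−0.364)·F3·0.525.
F3 = 163.32/(0.525×0.636) = 489.14 kg/min.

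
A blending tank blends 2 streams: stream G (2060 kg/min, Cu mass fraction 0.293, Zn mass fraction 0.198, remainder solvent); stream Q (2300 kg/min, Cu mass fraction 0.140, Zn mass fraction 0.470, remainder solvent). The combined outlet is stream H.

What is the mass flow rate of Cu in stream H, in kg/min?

Cu out = Cu in = 2060×0.293 + 2300×0.140 = 925.58 kg/min.

925.6 kg/min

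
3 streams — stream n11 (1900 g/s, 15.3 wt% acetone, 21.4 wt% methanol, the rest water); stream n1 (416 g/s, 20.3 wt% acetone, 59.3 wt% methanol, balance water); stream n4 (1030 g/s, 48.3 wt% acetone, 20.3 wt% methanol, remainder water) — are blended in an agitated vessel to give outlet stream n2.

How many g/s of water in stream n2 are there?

water out = water in = 1900×0.633 + 416×0.204 + 1030×0.314 = 1611 g/s.

1611 g/s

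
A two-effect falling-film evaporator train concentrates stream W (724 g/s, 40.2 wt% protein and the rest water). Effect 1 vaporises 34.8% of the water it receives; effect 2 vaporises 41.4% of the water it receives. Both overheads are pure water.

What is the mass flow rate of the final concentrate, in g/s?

456.5 g/s

water in feed = 724×0.598 = 432.95 g/s.
After stage 1: water left = (1−0.348)×432.95 = 282.28; stream total = 573.33 g/s.
After stage 2: water left = (1−0.414)×282.28 = 165.42; final concentrate = 456.47 g/s.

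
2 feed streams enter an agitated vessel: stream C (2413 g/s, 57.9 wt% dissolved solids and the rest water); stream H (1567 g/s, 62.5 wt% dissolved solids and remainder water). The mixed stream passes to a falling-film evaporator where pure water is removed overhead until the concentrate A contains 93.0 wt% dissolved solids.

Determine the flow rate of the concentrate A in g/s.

2555 g/s

dissolved solids entering = 2413×0.579 + 1567×0.625 = 2376.5 g/s.
All dissolved solids reports to A, so A = 2376.5/0.930 = 2555.4 g/s.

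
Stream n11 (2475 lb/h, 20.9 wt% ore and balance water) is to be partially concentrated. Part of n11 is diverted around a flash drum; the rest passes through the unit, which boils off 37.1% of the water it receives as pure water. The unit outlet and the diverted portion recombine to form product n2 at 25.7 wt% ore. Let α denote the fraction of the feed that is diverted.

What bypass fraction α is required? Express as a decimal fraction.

All 2475×0.209 = 517.27 lb/h of ore reaches n2, so n2 = 517.27/0.257 = 2012.7 lb/h and vapour = 462.26 lb/h.
The evaporator receives (1−α)·2475 of feed at 0.791 water and removes 0.371 of that water:
0.371×0.791×(1−α)×2475 = 462.26
(1−α) = 462.26/726.32 = 0.6364;  α = 0.3636.

0.364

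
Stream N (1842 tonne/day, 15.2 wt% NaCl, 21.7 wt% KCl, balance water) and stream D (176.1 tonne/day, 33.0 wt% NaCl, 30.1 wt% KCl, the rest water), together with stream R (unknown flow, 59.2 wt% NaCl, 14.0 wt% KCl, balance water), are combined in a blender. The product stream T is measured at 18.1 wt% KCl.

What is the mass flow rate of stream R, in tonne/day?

Let R be the unknown flow. Total out = 2018.1 + R.
KCl balance: 452.72 + 0.140·R = 0.181·(2018.1 + R)
(0.140 − 0.181)·R = 0.181×2018.1 − 452.72 = -87.444
R = -87.444 / -0.041 = 2132.8 tonne/day

2133 tonne/day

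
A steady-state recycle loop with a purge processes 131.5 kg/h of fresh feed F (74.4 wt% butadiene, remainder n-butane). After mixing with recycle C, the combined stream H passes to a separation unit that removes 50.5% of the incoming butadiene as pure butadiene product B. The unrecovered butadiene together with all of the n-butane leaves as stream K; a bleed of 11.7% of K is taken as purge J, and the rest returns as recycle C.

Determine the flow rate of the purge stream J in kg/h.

n-butane enters only via F and leaves only via the purge: 131.5×0.256 = 0.117×(n-butane in K), and the separation unit passes all n-butane, so n-butane in H = n-butane in K = 287.73 kg/h.
butadiene in H: m_A = 131.5×0.744 + (1−0.117)·(1−0.505)·m_A, so m_A = 97.836/0.5629 = 173.8 kg/h.
K = (1−0.505)×173.8 + 287.73 = 373.76 kg/h.
Purge J = 0.117×373.76 = 43.73 kg/h.

43.73 kg/h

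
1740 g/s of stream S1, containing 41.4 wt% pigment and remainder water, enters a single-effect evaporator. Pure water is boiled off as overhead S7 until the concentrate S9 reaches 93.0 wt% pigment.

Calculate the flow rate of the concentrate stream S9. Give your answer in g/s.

774.6 g/s

pigment is conserved: 1740×0.414 = 720.36 g/s all reports to the concentrate.
Concentrate = 720.36/(target fraction) = 774.58 g/s.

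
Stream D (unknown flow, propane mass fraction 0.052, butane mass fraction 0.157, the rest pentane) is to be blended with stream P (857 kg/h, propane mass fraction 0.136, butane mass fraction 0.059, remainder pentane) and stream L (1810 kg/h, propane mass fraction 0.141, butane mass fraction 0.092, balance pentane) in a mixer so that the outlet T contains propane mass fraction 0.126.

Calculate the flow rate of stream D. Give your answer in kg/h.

482.7 kg/h

Let D be the unknown flow. Total out = 2667 + D.
propane balance: 371.76 + 0.052·D = 0.126·(2667 + D)
(0.052 − 0.126)·D = 0.126×2667 − 371.76 = -35.72
D = -35.72 / -0.074 = 482.7 kg/h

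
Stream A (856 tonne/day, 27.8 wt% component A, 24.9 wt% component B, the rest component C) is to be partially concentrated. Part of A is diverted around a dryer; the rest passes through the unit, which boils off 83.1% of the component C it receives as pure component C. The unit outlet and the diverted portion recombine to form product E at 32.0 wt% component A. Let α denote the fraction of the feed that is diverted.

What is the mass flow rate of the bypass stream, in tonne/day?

570.2 tonne/day

All 856×0.278 = 237.97 tonne/day of component A reaches E, so E = 237.97/0.320 = 743.65 tonne/day and vapour = 112.35 tonne/day.
The evaporator receives (1−α)·856 of feed at 0.473 component C and removes 0.831 of that component C:
0.831×0.473×(1−α)×856 = 112.35
(1−α) = 112.35/336.46 = 0.3339;  α = 0.6661.
Bypass flow = 0.6661×856 = 570.17 tonne/day.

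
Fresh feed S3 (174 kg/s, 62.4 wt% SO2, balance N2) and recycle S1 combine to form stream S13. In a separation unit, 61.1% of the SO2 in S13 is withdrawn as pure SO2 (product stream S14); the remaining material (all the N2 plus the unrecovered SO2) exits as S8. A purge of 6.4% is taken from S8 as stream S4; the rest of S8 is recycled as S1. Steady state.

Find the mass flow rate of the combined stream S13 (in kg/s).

1193 kg/s

N2 enters only via S3 and leaves only via the purge: 174×0.376 = 0.064×(N2 in S8), and the separation unit passes all N2, so N2 in S13 = N2 in S8 = 1022.3 kg/s.
SO2 in S13: m_A = 174×0.624 + (1−0.064)·(1−0.611)·m_A, so m_A = 108.58/0.6359 = 170.74 kg/s.
S13 = 170.74 + 1022.3 = 1193 kg/s.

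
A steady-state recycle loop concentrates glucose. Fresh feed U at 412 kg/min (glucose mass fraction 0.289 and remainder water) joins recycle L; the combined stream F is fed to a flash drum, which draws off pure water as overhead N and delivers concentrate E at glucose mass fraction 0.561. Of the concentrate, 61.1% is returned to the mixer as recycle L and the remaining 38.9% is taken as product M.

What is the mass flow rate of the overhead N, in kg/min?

199.8 kg/min

Overall glucose balance (none leaves overhead): glucose in fresh feed = glucose in product, i.e. 412×0.289 = (1−0.611)·E·0.561.
E = 119.07/(0.561×0.389) = 545.61 kg/min.
Recycle L = 0.611×545.61 = 333.37 kg/min.
Combined feed F = 412 + 333.37 = 745.37 kg/min.
Overhead N = F − E = 745.37 − 545.61 = 199.76 kg/min.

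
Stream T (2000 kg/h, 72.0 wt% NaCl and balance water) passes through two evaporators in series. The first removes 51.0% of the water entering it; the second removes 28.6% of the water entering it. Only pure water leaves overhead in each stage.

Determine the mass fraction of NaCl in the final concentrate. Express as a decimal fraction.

water in feed = 2000×0.280 = 560 kg/h.
After stage 1: water left = (1−0.510)×560 = 274.4; stream total = 1714.4 kg/h.
After stage 2: water left = (1−0.286)×274.4 = 195.92; final concentrate = 1635.9 kg/h.
NaCl fraction = 1440/1635.9 = 0.8802.

0.8802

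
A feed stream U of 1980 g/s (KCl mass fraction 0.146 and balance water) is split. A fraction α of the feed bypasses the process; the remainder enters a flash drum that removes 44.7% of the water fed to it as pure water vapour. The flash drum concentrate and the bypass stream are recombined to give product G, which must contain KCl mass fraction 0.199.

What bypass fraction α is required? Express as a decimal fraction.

All 1980×0.146 = 289.08 g/s of KCl reaches G, so G = 289.08/0.199 = 1452.7 g/s and vapour = 527.34 g/s.
The evaporator receives (1−α)·1980 of feed at 0.854 water and removes 0.447 of that water:
0.447×0.854×(1−α)×1980 = 527.34
(1−α) = 527.34/755.84 = 0.6977;  α = 0.3023.

0.302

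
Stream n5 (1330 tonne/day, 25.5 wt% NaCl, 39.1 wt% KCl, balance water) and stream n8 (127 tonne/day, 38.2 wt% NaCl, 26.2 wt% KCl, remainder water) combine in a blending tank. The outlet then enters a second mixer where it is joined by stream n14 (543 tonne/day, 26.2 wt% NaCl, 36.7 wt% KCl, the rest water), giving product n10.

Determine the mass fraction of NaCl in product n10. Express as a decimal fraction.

Overall, product flow = 2000 tonne/day.
NaCl in = 1330×0.255 + 127×0.382 + 543×0.262 = 529.93 tonne/day.
NaCl fraction in n10 = 0.265.

0.265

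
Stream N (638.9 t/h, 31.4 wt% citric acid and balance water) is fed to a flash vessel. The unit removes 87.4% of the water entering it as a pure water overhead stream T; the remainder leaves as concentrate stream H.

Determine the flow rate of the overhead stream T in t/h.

water entering = 638.9×0.686 = 438.29 t/h; overhead removed = 0.874×438.29 = 383.06 t/h.

383.1 t/h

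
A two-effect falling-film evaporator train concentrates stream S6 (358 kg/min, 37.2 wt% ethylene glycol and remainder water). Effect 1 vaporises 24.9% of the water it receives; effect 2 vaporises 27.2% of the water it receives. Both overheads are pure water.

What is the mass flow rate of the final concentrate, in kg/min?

water in feed = 358×0.628 = 224.82 kg/min.
After stage 1: water left = (1−0.249)×224.82 = 168.84; stream total = 302.02 kg/min.
After stage 2: water left = (1−0.272)×168.84 = 122.92; final concentrate = 256.09 kg/min.

256.1 kg/min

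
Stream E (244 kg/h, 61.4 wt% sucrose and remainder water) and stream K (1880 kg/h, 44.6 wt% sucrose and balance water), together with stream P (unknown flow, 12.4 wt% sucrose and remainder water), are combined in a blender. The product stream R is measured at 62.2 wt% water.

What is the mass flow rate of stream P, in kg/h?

Let P be the unknown flow. Total out = 2124 + P.
water balance: 1135.7 + 0.876·P = 0.622·(2124 + P)
(0.876 − 0.622)·P = 0.622×2124 − 1135.7 = 185.42
P = 185.42 / 0.254 = 730.02 kg/h

730 kg/h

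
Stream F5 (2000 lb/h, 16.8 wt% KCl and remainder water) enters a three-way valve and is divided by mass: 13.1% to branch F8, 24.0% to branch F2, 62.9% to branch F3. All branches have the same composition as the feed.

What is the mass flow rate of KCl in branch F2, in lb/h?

Branch F2 total = 0.240×2000 = 480 lb/h.
KCl in F2 = 0.168×480 = 80.64 lb/h.

80.64 lb/h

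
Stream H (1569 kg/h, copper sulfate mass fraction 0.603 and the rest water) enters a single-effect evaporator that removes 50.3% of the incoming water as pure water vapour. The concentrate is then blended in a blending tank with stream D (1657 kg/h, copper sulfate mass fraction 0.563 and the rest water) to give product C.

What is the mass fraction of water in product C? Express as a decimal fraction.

Vapour removed = 0.503×0.397×1569 = 313.32 kg/h; concentrate = 1255.7 kg/h.
water reaching the mixer = 309.58 (from concentrate) + 1657×0.437 = 1033.7 kg/h.
Product flow = 1255.7 + 1657 = 2912.7 kg/h; water fraction = 0.355.

0.355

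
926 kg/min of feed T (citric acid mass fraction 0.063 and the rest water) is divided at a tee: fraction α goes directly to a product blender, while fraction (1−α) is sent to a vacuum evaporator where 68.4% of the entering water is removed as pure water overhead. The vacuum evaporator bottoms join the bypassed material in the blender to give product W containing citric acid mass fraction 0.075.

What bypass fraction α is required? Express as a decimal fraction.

0.750

All 926×0.063 = 58.338 kg/min of citric acid reaches W, so W = 58.338/0.075 = 777.84 kg/min and vapour = 148.16 kg/min.
The evaporator receives (1−α)·926 of feed at 0.937 water and removes 0.684 of that water:
0.684×0.937×(1−α)×926 = 148.16
(1−α) = 148.16/593.48 = 0.2496;  α = 0.7504.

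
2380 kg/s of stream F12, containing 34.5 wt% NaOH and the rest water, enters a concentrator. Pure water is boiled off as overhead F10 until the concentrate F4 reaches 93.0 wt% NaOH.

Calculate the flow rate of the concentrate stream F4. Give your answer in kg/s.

882.9 kg/s

NaOH is conserved: 2380×0.345 = 821.1 kg/s all reports to the concentrate.
Concentrate = 821.1/(target fraction) = 882.9 kg/s.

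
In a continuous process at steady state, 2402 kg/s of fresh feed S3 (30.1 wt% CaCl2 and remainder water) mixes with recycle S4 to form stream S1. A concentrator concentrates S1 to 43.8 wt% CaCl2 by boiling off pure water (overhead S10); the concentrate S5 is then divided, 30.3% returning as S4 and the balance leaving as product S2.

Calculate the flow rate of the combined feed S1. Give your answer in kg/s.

Overall CaCl2 balance (none leaves overhead): CaCl2 in fresh feed = CaCl2 in product, i.e. 2402×0.301 = (1−0.303)·S5·0.438.
S5 = 723/(0.438×0.697) = 2368.3 kg/s.
Recycle S4 = 0.303×2368.3 = 717.59 kg/s.
Combined feed S1 = 2402 + 717.59 = 3119.6 kg/s.

3120 kg/s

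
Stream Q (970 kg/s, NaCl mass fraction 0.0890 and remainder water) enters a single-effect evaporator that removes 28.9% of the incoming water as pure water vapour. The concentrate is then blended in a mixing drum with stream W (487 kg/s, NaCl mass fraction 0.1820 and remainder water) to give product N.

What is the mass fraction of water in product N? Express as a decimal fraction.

0.8544

Vapour removed = 0.289×0.911×970 = 255.38 kg/s; concentrate = 714.62 kg/s.
water reaching the mixer = 628.29 (from concentrate) + 487×0.818 = 1026.7 kg/s.
Product flow = 714.62 + 487 = 1201.6 kg/s; water fraction = 0.8544.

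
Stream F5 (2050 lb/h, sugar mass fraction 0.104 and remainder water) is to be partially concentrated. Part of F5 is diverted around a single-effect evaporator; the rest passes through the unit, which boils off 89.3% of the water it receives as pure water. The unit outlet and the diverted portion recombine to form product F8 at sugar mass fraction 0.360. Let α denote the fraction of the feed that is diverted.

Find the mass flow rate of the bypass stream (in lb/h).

228.1 lb/h

All 2050×0.104 = 213.2 lb/h of sugar reaches F8, so F8 = 213.2/0.360 = 592.22 lb/h and vapour = 1457.8 lb/h.
The evaporator receives (1−α)·2050 of feed at 0.896 water and removes 0.893 of that water:
0.893×0.896×(1−α)×2050 = 1457.8
(1−α) = 1457.8/1640.3 = 0.8887;  α = 0.1113.
Bypass flow = 0.1113×2050 = 228.07 lb/h.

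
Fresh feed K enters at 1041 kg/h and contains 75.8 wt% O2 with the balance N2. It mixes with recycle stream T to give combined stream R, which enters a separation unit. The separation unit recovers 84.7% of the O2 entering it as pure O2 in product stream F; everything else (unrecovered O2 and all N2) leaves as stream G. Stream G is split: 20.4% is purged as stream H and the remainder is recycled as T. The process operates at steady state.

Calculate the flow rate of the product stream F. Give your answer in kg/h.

O2 in R: m_A = 1041×0.758 + (1−0.204)·(1−0.847)·m_A, so m_A = 789.08/0.8782 = 898.51 kg/h.
Product F = 0.847×898.51 = 761.03 kg/h.

761 kg/h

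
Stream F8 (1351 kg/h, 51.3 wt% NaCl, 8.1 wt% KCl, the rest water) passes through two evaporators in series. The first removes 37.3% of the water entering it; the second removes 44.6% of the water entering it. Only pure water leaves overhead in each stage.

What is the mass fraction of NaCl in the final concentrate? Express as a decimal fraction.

0.698

water in feed = 1351×0.406 = 548.51 kg/h.
After stage 1: water left = (1−0.373)×548.51 = 343.91; stream total = 1146.4 kg/h.
After stage 2: water left = (1−0.446)×343.91 = 190.53; final concentrate = 993.02 kg/h.
NaCl fraction = 693.06/993.02 = 0.698.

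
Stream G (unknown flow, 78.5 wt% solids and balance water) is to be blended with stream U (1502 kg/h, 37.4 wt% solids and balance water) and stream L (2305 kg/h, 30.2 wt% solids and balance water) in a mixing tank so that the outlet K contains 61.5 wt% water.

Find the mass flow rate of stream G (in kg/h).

519.6 kg/h

Let G be the unknown flow. Total out = 3807 + G.
water balance: 2549.1 + 0.215·G = 0.615·(3807 + G)
(0.215 − 0.615)·G = 0.615×3807 − 2549.1 = -207.84
G = -207.84 / -0.400 = 519.59 kg/h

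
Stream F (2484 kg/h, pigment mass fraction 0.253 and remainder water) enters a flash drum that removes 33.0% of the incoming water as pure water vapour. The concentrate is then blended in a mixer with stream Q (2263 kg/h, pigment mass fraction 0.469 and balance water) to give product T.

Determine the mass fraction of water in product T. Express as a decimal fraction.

0.591

Vapour removed = 0.330×0.747×2484 = 612.33 kg/h; concentrate = 1871.7 kg/h.
water reaching the mixer = 1243.2 (from concentrate) + 2263×0.531 = 2444.9 kg/h.
Product flow = 1871.7 + 2263 = 4134.7 kg/h; water fraction = 0.591.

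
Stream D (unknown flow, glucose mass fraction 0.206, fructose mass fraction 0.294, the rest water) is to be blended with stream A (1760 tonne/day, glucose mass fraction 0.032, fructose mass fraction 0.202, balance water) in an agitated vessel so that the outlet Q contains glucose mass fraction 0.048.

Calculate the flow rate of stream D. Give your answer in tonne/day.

Let D be the unknown flow. Total out = 1760 + D.
glucose balance: 56.32 + 0.206·D = 0.048·(1760 + D)
(0.206 − 0.048)·D = 0.048×1760 − 56.32 = 28.16
D = 28.16 / 0.158 = 178.23 tonne/day

178.2 tonne/day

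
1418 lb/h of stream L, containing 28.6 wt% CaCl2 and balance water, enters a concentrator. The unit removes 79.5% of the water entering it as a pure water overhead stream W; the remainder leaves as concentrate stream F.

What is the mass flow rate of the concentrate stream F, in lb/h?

613.1 lb/h

water entering = 1418×0.714 = 1012.5 lb/h; overhead removed = 0.795×1012.5 = 804.9 lb/h.
Concentrate = 1418 − 804.9 = 613.1 lb/h.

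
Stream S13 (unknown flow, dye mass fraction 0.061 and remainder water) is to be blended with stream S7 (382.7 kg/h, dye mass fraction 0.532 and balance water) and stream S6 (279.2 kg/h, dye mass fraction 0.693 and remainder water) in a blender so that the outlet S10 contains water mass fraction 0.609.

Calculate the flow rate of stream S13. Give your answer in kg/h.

Let S13 be the unknown flow. Total out = 661.9 + S13.
water balance: 264.82 + 0.939·S13 = 0.609·(661.9 + S13)
(0.939 − 0.609)·S13 = 0.609×661.9 − 264.82 = 138.28
S13 = 138.28 / 0.330 = 419.03 kg/h

419 kg/h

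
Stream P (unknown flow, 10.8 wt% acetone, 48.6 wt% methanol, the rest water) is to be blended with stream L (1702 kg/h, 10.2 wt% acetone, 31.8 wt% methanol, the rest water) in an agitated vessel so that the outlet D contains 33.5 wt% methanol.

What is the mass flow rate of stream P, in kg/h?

Let P be the unknown flow. Total out = 1702 + P.
methanol balance: 541.24 + 0.486·P = 0.335·(1702 + P)
(0.486 − 0.335)·P = 0.335×1702 − 541.24 = 28.934
P = 28.934 / 0.151 = 191.62 kg/h

191.6 kg/h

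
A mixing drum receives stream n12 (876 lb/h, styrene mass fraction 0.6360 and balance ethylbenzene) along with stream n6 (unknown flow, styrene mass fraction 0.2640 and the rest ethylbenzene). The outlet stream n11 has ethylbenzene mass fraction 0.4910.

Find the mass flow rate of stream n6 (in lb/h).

454.1 lb/h

Let n6 be the unknown flow. Total out = 876 + n6.
ethylbenzene balance: 318.86 + 0.736·n6 = 0.491·(876 + n6)
(0.736 − 0.491)·n6 = 0.491×876 − 318.86 = 111.25
n6 = 111.25 / 0.245 = 454.09 lb/h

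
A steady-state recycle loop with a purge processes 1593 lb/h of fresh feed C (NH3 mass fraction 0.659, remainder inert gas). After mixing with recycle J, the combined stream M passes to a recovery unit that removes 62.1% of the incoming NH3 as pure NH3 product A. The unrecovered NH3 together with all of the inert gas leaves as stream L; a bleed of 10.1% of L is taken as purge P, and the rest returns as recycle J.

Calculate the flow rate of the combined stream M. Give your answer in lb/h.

inert gas enters only via C and leaves only via the purge: 1593×0.341 = 0.101×(inert gas in L), and the recovery unit passes all inert gas, so inert gas in M = inert gas in L = 5378.3 lb/h.
NH3 in M: m_A = 1593×0.659 + (1−0.101)·(1−0.621)·m_A, so m_A = 1049.8/0.6593 = 1592.3 lb/h.
M = 1592.3 + 5378.3 = 6970.7 lb/h.

6971 lb/h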